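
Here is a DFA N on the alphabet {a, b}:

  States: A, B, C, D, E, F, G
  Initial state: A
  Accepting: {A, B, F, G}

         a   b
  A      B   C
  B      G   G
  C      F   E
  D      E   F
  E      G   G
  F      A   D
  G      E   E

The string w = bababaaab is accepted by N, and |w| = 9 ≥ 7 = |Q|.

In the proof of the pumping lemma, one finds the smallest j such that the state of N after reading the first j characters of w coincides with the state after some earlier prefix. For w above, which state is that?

E

State sequence: A -b-> C -a-> F -b-> D -a-> E -b-> G -a-> E -a-> G -a-> E -b-> G
First repeat at step 6: E was already visited.

The earliest repeat is at step j = 6: N is in E, which it already visited at step i = 4.
Pumping length from the standard proof: p = 7 (the number of states). The repeated state found above gives |xy| = j ≤ 7 and |y| = j − i ≥ 1.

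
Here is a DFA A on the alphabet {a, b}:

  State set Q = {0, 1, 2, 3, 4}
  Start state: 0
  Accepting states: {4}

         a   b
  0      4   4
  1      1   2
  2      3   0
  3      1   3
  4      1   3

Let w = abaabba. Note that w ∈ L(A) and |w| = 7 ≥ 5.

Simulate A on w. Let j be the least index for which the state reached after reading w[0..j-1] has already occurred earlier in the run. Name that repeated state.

1

Run of A on w = a b a a b b a:
  step 0: 0  (start)
  step 1: 4  (read a: 0→4)
  step 2: 3  (read b: 4→3)
  step 3: 1  (read a: 3→1)
  step 4: 1  (read a: 1→1)   ← first repeat (1 seen earlier)
  step 5: 2  (read b: 1→2)
  step 6: 0  (read b: 2→0)
  step 7: 4  (read a: 0→4)

The earliest repeat is at step j = 4: A is in 1, which it already visited at step i = 3.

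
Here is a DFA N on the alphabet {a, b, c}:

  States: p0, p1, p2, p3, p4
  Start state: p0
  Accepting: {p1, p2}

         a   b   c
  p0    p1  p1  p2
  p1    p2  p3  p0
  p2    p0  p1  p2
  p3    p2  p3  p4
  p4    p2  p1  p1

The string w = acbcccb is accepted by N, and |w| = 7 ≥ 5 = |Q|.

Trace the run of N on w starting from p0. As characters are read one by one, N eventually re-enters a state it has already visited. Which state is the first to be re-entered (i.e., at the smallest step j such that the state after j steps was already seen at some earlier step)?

State sequence: p0 -a-> p1 -c-> p0 -b-> p1 -c-> p0 -c-> p2 -c-> p2 -b-> p1
First repeat at step 2: p0 was already visited.

The earliest repeat is at step j = 2: N is in p0, which it already visited at step i = 0.
The DFA has 5 states, so the proof of the pumping lemma guarantees a repeated state among the first 5+1 visited; the segment between the two visits is the pumpable y.

p0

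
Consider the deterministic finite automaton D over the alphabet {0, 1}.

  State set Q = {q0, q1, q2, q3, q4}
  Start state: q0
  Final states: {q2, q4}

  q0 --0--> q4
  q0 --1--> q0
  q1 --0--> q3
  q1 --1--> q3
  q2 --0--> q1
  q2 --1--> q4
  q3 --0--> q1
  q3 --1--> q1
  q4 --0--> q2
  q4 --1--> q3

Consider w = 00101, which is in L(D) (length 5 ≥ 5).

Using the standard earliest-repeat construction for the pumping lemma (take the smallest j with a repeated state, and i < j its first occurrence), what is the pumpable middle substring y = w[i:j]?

Run of D on w = 0 0 1 0 1:
  step 0: q0  (start)
  step 1: q4  (read 0: q0→q4)
  step 2: q2  (read 0: q4→q2)
  step 3: q4  (read 1: q2→q4)   ← first repeat (q4 seen earlier)
  step 4: q2  (read 0: q4→q2)
  step 5: q4  (read 1: q2→q4)

So i = 1, j = 3, giving x = w[0:1] = 0, y = w[1:3] = 01, z = w[3:5] = 01.
Check: |xy| = 3 ≤ 5 and |y| = 2 ≥ 1. Reading y takes D from q4 back to q4, so every xyⁱz is accepted.

01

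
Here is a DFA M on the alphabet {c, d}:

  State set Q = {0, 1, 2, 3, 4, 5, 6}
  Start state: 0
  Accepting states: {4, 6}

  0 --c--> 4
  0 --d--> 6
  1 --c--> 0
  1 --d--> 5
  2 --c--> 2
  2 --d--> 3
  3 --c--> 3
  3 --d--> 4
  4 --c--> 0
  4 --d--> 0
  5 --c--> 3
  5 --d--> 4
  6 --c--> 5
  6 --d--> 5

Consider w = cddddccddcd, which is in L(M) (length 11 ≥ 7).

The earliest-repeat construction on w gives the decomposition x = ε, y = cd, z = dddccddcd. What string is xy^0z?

xy⁰z = xz = ε·dddccddcd = dddccddcd.
Reading y = cd takes M from 0 back to 0, so after x the machine is still in 0, and z then leads to the accepting state 4. Hence dddccddcd ∈ L(M).

dddccddcd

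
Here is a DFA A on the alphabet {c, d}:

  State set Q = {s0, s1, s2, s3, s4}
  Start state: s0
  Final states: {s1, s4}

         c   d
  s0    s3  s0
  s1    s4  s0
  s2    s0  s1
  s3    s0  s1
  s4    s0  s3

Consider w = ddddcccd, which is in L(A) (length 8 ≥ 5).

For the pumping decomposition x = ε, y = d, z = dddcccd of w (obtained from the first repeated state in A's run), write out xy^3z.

xy^3z = ε·d·d·d·dddcccd = ddddddcccd.
Reading y = d takes A from s0 back to s0, so after x·y·y·y the machine is still in s0, and z then leads to the accepting state s1. Hence ddddddcccd ∈ L(A).

ddddddcccd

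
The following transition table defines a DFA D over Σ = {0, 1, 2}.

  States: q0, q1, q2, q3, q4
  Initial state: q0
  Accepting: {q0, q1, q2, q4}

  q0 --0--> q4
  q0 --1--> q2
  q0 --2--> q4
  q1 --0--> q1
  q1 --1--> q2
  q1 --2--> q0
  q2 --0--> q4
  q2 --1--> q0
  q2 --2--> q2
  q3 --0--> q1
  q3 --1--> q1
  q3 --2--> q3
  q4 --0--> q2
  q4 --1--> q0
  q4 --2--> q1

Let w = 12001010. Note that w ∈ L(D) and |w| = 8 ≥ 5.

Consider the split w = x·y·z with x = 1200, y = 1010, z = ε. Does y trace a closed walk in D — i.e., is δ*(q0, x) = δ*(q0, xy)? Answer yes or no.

State sequence: q0 -1-> q2 -2-> q2 -0-> q4 -0-> q2 -1-> q0 -0-> q4 -1-> q0 -0-> q4

After x (step 4): q2. After xy (step 8): q4.
They differ (q2 ≠ q4), so y is not a cycle from the state after x; this split is not the one the pumping-lemma construction produces, and pumping y need not keep the string in L(D).

no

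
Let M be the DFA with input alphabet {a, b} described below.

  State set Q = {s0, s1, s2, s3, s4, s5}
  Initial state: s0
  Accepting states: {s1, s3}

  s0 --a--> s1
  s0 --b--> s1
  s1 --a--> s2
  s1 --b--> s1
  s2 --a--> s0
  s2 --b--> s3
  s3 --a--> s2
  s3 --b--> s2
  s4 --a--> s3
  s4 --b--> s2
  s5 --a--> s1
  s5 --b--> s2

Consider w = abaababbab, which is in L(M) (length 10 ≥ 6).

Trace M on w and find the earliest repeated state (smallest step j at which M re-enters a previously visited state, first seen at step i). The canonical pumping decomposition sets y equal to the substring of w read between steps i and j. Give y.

State sequence: s0 -a-> s1 -b-> s1 -a-> s2 -a-> s0 -b-> s1 -a-> s2 -b-> s3 -b-> s2 -a-> s0 -b-> s1
First repeat at step 2: s1 was already visited.

So i = 1, j = 2, giving x = w[0:1] = a, y = w[1:2] = b, z = w[2:10] = aababbab.
Check: |xy| = 2 ≤ 6 and |y| = 1 ≥ 1. Reading y takes M from s1 back to s1, so every xyⁱz is accepted.

b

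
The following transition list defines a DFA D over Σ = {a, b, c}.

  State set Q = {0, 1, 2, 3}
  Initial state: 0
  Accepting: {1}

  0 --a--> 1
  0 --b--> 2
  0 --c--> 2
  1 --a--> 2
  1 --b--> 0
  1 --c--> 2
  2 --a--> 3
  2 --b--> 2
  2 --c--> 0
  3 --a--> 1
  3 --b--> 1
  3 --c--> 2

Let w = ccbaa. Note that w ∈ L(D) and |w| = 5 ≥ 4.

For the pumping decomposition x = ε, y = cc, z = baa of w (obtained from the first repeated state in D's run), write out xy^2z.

ccccbaa

xy^2z = ε·cc·cc·baa = ccccbaa.
Reading y = cc takes D from 0 back to 0, so after x·y·y the machine is still in 0, and z then leads to the accepting state 1. Hence ccccbaa ∈ L(D).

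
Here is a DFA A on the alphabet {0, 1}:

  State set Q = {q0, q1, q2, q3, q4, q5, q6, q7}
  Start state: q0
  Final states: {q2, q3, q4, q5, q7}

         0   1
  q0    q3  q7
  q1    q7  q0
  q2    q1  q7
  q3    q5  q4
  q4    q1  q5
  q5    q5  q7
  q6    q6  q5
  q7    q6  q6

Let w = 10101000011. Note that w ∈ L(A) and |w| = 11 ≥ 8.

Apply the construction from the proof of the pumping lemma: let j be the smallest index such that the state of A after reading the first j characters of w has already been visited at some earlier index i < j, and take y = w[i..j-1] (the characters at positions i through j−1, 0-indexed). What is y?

0

State sequence: q0 -1-> q7 -0-> q6 -1-> q5 -0-> q5 -1-> q7 -0-> q6 -0-> q6 -0-> q6 -0-> q6 -1-> q5 -1-> q7
First repeat at step 4: q5 was already visited.

So i = 3, j = 4, giving x = w[0:3] = 101, y = w[3:4] = 0, z = w[4:11] = 1000011.
Check: |xy| = 4 ≤ 8 and |y| = 1 ≥ 1. Reading y takes A from q5 back to q5, so every xyⁱz is accepted.
With |Q| = 8, pigeonhole forces a state repeat no later than step 8; the substring read between the first and second visits to that state can be pumped.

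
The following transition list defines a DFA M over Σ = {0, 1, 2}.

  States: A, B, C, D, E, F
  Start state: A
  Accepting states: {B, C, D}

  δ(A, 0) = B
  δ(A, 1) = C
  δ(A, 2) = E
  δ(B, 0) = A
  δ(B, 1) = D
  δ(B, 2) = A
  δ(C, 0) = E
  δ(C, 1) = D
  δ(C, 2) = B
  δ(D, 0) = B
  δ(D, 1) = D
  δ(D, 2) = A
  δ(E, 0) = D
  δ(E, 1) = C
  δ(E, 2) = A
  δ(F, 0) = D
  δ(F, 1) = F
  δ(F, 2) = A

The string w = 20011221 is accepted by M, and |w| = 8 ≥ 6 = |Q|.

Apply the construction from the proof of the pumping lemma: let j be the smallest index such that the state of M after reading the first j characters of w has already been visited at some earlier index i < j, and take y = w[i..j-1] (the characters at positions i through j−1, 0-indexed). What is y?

State sequence: A -2-> E -0-> D -0-> B -1-> D -1-> D -2-> A -2-> E -1-> C
First repeat at step 4: D was already visited.

So i = 2, j = 4, giving x = w[0:2] = 20, y = w[2:4] = 01, z = w[4:8] = 1221.
Check: |xy| = 4 ≤ 6 and |y| = 2 ≥ 1. Reading y takes M from D back to D, so every xyⁱz is accepted.
Since M has 6 states, any run of length ≥ 6 visits 6+1 states, so by pigeonhole some state repeats within the first 6 steps — that repeat gives the pumpable loop.

01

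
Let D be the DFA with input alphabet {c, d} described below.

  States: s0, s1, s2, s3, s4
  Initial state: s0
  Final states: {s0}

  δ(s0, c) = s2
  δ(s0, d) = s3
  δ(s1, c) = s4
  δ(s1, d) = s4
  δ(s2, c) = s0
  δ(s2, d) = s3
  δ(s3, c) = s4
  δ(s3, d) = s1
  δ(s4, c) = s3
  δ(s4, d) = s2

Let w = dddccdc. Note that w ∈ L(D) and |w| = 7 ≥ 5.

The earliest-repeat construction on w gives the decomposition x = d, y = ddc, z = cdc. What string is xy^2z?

xy^2z = d·ddc·ddc·cdc = dddcddccdc.
Reading y = ddc takes D from s3 back to s3, so after x·y·y the machine is still in s3, and z then leads to the accepting state s0. Hence dddcddccdc ∈ L(D).

dddcddccdc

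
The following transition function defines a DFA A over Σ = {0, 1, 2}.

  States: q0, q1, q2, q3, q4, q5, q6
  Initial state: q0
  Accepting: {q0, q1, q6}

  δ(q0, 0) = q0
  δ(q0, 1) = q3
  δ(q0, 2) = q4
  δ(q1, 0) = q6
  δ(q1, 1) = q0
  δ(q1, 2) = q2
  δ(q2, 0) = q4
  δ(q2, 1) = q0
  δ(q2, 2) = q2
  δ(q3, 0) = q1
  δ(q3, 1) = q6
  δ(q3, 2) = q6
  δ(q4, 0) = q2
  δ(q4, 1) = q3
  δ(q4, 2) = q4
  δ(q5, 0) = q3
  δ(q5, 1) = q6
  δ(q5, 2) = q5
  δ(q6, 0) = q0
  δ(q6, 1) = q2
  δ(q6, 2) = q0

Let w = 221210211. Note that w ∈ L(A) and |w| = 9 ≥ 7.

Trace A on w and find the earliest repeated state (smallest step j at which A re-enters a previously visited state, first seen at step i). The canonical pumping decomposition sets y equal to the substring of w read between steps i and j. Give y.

State sequence: q0 -2-> q4 -2-> q4 -1-> q3 -2-> q6 -1-> q2 -0-> q4 -2-> q4 -1-> q3 -1-> q6
First repeat at step 2: q4 was already visited.

So i = 1, j = 2, giving x = w[0:1] = 2, y = w[1:2] = 2, z = w[2:9] = 1210211.
Check: |xy| = 2 ≤ 7 and |y| = 1 ≥ 1. Reading y takes A from q4 back to q4, so every xyⁱz is accepted.
Since A has 7 states, any run of length ≥ 7 visits 7+1 states, so by pigeonhole some state repeats within the first 7 steps — that repeat gives the pumpable loop.

2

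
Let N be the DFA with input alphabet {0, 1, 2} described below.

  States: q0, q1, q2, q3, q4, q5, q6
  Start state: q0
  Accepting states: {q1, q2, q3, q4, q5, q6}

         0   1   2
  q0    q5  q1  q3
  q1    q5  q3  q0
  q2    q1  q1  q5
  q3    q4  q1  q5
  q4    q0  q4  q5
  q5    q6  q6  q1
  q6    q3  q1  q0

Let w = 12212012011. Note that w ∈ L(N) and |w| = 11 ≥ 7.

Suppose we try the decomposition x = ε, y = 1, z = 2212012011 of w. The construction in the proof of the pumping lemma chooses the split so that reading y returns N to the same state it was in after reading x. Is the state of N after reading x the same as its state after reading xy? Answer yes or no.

no

State sequence: q0 -1-> q1

After x (step 0): q0. After xy (step 1): q1.
They differ (q0 ≠ q1), so y is not a cycle from the state after x; this split is not the one the pumping-lemma construction produces, and pumping y need not keep the string in L(N).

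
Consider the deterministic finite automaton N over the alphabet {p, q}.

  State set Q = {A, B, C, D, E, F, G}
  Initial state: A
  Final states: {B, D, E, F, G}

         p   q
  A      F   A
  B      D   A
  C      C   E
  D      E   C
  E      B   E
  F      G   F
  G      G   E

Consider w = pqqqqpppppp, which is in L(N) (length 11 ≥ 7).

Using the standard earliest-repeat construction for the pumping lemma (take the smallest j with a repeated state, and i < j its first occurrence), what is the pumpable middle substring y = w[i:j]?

Run of N on w = p q q q q p p p p p p:
  step 0: A  (start)
  step 1: F  (read p: A→F)
  step 2: F  (read q: F→F)   ← first repeat (F seen earlier)
  step 3: F  (read q: F→F)
  step 4: F  (read q: F→F)
  step 5: F  (read q: F→F)
  step 6: G  (read p: F→G)
  step 7: G  (read p: G→G)
  step 8: G  (read p: G→G)
  step 9: G  (read p: G→G)
  step 10: G  (read p: G→G)
  step 11: G  (read p: G→G)

So i = 1, j = 2, giving x = w[0:1] = p, y = w[1:2] = q, z = w[2:11] = qqqpppppp.
Check: |xy| = 2 ≤ 7 and |y| = 1 ≥ 1. Reading y takes N from F back to F, so every xyⁱz is accepted.

q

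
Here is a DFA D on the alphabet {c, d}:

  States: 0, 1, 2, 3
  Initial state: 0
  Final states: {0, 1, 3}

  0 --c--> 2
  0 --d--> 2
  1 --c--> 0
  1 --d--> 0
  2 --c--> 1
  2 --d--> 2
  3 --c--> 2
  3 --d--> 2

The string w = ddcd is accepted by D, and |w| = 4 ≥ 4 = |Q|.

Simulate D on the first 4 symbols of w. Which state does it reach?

State sequence: 0 -d-> 2 -d-> 2 -c-> 1 -d-> 0

After reading 4 characters, D is in state 0.

0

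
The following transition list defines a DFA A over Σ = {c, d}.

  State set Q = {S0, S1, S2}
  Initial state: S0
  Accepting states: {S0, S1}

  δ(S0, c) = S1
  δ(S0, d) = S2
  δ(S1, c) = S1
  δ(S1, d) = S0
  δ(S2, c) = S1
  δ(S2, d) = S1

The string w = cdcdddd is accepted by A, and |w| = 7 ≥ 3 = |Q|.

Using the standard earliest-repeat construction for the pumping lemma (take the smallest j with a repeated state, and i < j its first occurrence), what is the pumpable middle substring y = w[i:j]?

State sequence: S0 -c-> S1 -d-> S0 -c-> S1 -d-> S0 -d-> S2 -d-> S1 -d-> S0
First repeat at step 2: S0 was already visited.

So i = 0, j = 2, giving x = w[0:0] = ε, y = w[0:2] = cd, z = w[2:7] = cdddd.
Check: |xy| = 2 ≤ 3 and |y| = 2 ≥ 1. Reading y takes A from S0 back to S0, so every xyⁱz is accepted.
Since A has 3 states, any run of length ≥ 3 visits 3+1 states, so by pigeonhole some state repeats within the first 3 steps — that repeat gives the pumpable loop.

cd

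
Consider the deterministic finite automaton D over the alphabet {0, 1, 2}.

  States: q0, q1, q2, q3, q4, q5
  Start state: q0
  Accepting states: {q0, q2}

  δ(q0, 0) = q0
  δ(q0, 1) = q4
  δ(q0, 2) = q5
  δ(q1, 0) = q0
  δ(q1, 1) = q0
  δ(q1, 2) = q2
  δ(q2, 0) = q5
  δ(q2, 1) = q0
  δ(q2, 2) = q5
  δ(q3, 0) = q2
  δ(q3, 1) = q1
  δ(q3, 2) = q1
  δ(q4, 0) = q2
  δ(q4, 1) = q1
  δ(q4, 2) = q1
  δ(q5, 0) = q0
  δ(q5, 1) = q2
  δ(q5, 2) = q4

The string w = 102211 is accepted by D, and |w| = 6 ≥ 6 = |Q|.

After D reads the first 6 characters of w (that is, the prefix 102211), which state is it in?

q0

State sequence: q0 -1-> q4 -0-> q2 -2-> q5 -2-> q4 -1-> q1 -1-> q0

After reading 6 characters, D is in state q0.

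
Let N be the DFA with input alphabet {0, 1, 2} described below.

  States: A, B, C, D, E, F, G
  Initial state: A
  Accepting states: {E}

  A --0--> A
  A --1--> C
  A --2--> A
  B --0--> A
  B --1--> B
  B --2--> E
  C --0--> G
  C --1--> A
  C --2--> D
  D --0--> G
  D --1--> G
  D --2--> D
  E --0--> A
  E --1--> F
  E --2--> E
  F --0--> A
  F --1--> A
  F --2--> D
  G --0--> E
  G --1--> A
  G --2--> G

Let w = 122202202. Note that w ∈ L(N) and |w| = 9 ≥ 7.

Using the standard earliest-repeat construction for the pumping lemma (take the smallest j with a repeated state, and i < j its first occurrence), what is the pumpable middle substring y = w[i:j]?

2

Run of N on w = 1 2 2 2 0 2 2 0 2:
  step 0: A  (start)
  step 1: C  (read 1: A→C)
  step 2: D  (read 2: C→D)
  step 3: D  (read 2: D→D)   ← first repeat (D seen earlier)
  step 4: D  (read 2: D→D)
  step 5: G  (read 0: D→G)
  step 6: G  (read 2: G→G)
  step 7: G  (read 2: G→G)
  step 8: E  (read 0: G→E)
  step 9: E  (read 2: E→E)

So i = 2, j = 3, giving x = w[0:2] = 12, y = w[2:3] = 2, z = w[3:9] = 202202.
Check: |xy| = 3 ≤ 7 and |y| = 1 ≥ 1. Reading y takes N from D back to D, so every xyⁱz is accepted.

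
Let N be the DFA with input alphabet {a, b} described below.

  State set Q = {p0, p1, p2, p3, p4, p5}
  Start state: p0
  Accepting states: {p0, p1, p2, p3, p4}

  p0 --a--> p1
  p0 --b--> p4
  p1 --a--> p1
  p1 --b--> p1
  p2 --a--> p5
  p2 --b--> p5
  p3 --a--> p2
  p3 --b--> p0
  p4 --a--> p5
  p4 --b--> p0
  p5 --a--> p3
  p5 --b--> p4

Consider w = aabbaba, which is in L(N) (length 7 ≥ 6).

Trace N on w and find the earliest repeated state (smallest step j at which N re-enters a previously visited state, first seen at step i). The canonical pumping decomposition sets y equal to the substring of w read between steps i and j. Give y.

a

Run of N on w = a a b b a b a:
  step 0: p0  (start)
  step 1: p1  (read a: p0→p1)
  step 2: p1  (read a: p1→p1)   ← first repeat (p1 seen earlier)
  step 3: p1  (read b: p1→p1)
  step 4: p1  (read b: p1→p1)
  step 5: p1  (read a: p1→p1)
  step 6: p1  (read b: p1→p1)
  step 7: p1  (read a: p1→p1)

So i = 1, j = 2, giving x = w[0:1] = a, y = w[1:2] = a, z = w[2:7] = bbaba.
Check: |xy| = 2 ≤ 6 and |y| = 1 ≥ 1. Reading y takes N from p1 back to p1, so every xyⁱz is accepted.
Pumping length from the standard proof: p = 6 (the number of states). The repeated state found above gives |xy| = j ≤ 6 and |y| = j − i ≥ 1.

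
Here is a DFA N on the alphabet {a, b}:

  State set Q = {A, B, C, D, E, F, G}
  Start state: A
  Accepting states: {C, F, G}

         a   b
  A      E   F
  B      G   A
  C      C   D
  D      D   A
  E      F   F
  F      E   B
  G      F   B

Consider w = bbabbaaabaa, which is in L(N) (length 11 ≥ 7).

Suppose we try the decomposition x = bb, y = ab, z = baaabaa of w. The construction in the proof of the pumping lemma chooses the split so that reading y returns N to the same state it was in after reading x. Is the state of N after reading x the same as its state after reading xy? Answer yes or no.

yes

State sequence: A -b-> F -b-> B -a-> G -b-> B

After x (step 2): B. After xy (step 4): B.
They match, so y = ab drives N around a cycle from B back to itself; pumping y any number of times keeps N in B before reading z, and xyⁱz ∈ L(N) for every i ≥ 0.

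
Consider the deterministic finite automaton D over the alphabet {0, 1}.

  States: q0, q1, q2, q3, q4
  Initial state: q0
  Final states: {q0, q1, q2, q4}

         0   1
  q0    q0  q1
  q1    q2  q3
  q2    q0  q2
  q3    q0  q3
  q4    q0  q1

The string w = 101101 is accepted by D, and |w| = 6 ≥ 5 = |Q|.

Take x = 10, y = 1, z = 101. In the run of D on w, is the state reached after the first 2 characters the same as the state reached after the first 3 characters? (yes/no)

yes

Run of D on the first 3 characters of w = 1 0 1:
  step 0: q0  (start)
  step 1: q1  (read 1: q0→q1)
  step 2: q2  (read 0: q1→q2)
  step 3: q2  (read 1: q2→q2)

After x (step 2): q2. After xy (step 3): q2.
They match, so y = 1 drives D around a cycle from q2 back to itself; pumping y any number of times keeps D in q2 before reading z, and xyⁱz ∈ L(D) for every i ≥ 0.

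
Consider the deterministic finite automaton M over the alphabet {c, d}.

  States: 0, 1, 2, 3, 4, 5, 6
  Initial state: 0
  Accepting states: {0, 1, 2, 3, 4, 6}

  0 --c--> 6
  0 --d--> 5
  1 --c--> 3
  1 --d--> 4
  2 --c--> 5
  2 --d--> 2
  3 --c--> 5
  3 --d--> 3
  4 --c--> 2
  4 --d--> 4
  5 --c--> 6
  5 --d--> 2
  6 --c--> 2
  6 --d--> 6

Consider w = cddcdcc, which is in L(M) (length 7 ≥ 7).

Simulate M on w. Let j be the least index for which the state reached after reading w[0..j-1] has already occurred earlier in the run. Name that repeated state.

6

Run of M on w = c d d c d c c:
  step 0: 0  (start)
  step 1: 6  (read c: 0→6)
  step 2: 6  (read d: 6→6)   ← first repeat (6 seen earlier)
  step 3: 6  (read d: 6→6)
  step 4: 2  (read c: 6→2)
  step 5: 2  (read d: 2→2)
  step 6: 5  (read c: 2→5)
  step 7: 6  (read c: 5→6)

The earliest repeat is at step j = 2: M is in 6, which it already visited at step i = 1.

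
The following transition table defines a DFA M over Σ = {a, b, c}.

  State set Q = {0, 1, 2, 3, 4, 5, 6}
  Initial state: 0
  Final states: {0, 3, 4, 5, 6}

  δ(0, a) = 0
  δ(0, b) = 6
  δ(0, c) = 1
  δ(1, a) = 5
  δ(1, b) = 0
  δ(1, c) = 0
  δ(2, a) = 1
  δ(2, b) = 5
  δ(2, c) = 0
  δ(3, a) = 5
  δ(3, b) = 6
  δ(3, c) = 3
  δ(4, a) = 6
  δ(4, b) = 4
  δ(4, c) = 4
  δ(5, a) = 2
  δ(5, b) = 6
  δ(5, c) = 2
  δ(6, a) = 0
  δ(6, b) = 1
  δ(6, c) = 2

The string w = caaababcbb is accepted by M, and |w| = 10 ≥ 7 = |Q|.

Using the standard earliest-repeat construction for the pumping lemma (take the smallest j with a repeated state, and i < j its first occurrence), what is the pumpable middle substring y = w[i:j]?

State sequence: 0 -c-> 1 -a-> 5 -a-> 2 -a-> 1 -b-> 0 -a-> 0 -b-> 6 -c-> 2 -b-> 5 -b-> 6
First repeat at step 4: 1 was already visited.

So i = 1, j = 4, giving x = w[0:1] = c, y = w[1:4] = aaa, z = w[4:10] = babcbb.
Check: |xy| = 4 ≤ 7 and |y| = 3 ≥ 1. Reading y takes M from 1 back to 1, so every xyⁱz is accepted.

aaa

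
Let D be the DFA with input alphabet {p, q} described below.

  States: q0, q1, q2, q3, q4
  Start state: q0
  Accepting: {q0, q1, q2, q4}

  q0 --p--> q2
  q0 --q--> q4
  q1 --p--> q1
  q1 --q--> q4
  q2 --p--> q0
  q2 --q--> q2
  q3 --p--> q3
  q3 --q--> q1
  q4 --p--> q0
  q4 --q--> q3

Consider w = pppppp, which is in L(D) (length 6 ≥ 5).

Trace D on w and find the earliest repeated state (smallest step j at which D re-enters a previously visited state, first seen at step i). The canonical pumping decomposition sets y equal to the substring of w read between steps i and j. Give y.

pp

Run of D on w = p p p p p p:
  step 0: q0  (start)
  step 1: q2  (read p: q0→q2)
  step 2: q0  (read p: q2→q0)   ← first repeat (q0 seen earlier)
  step 3: q2  (read p: q0→q2)
  step 4: q0  (read p: q2→q0)
  step 5: q2  (read p: q0→q2)
  step 6: q0  (read p: q2→q0)

So i = 0, j = 2, giving x = w[0:0] = ε, y = w[0:2] = pp, z = w[2:6] = pppp.
Check: |xy| = 2 ≤ 5 and |y| = 2 ≥ 1. Reading y takes D from q0 back to q0, so every xyⁱz is accepted.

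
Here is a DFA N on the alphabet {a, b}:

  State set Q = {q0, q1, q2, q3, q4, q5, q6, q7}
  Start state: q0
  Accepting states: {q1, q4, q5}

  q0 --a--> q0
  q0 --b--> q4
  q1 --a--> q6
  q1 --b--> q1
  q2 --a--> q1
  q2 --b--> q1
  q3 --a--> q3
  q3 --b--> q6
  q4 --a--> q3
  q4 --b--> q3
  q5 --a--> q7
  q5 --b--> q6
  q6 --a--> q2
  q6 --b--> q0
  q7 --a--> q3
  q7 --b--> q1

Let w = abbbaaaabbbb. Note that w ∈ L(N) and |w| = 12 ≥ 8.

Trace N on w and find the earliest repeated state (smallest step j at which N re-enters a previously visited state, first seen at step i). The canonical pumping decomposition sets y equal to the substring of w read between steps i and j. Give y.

State sequence: q0 -a-> q0 -b-> q4 -b-> q3 -b-> q6 -a-> q2 -a-> q1 -a-> q6 -a-> q2 -b-> q1 -b-> q1 -b-> q1 -b-> q1
First repeat at step 1: q0 was already visited.

So i = 0, j = 1, giving x = w[0:0] = ε, y = w[0:1] = a, z = w[1:12] = bbbaaaabbbb.
Check: |xy| = 1 ≤ 8 and |y| = 1 ≥ 1. Reading y takes N from q0 back to q0, so every xyⁱz is accepted.

a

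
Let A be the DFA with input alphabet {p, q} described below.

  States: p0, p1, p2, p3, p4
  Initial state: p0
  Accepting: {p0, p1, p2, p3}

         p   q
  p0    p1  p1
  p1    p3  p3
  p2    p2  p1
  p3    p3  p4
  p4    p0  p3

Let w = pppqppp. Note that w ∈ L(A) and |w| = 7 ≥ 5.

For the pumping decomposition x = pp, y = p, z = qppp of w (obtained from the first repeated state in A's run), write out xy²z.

xy^2z = pp·p·p·qppp = ppppqppp.
Reading y = p takes A from p3 back to p3, so after x·y·y the machine is still in p3, and z then leads to the accepting state p3. Hence ppppqppp ∈ L(A).

ppppqppp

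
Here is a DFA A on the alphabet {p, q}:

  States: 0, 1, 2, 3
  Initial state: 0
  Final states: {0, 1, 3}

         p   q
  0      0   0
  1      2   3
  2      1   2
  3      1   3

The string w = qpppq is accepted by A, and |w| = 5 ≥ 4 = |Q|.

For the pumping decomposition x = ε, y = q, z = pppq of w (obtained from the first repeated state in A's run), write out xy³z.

xy^3z = ε·q·q·q·pppq = qqqpppq.
Reading y = q takes A from 0 back to 0, so after x·y·y·y the machine is still in 0, and z then leads to the accepting state 0. Hence qqqpppq ∈ L(A).

qqqpppq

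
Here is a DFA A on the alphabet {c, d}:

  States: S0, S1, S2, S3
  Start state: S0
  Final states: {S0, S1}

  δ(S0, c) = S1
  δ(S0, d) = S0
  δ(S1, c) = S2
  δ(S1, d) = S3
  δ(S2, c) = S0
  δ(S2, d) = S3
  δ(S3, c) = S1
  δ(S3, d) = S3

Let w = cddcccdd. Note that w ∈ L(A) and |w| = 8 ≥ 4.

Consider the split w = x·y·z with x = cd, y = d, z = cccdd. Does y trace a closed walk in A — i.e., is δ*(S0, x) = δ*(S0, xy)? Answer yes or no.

Run of A on the first 3 characters of w = c d d:
  step 0: S0  (start)
  step 1: S1  (read c: S0→S1)
  step 2: S3  (read d: S1→S3)
  step 3: S3  (read d: S3→S3)

After x (step 2): S3. After xy (step 3): S3.
They match, so y = d drives A around a cycle from S3 back to itself; pumping y any number of times keeps A in S3 before reading z, and xyⁱz ∈ L(A) for every i ≥ 0.

yes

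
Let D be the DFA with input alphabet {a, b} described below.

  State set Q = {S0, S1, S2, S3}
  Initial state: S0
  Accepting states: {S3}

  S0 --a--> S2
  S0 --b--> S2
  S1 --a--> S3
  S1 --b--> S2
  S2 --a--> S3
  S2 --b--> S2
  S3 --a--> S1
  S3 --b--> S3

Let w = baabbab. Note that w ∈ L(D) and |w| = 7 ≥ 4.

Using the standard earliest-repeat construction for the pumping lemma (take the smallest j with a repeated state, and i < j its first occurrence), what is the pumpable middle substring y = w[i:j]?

State sequence: S0 -b-> S2 -a-> S3 -a-> S1 -b-> S2 -b-> S2 -a-> S3 -b-> S3
First repeat at step 4: S2 was already visited.

So i = 1, j = 4, giving x = w[0:1] = b, y = w[1:4] = aab, z = w[4:7] = bab.
Check: |xy| = 4 ≤ 4 and |y| = 3 ≥ 1. Reading y takes D from S2 back to S2, so every xyⁱz is accepted.

aab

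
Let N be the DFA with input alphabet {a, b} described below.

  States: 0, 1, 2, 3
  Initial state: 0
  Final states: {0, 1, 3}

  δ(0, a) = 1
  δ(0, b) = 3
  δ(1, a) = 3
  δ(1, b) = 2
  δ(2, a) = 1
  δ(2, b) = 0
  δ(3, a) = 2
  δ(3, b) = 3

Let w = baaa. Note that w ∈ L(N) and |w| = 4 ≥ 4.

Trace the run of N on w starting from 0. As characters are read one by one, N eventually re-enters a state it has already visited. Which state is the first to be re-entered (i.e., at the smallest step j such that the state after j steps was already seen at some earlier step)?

Run of N on w = b a a a:
  step 0: 0  (start)
  step 1: 3  (read b: 0→3)
  step 2: 2  (read a: 3→2)
  step 3: 1  (read a: 2→1)
  step 4: 3  (read a: 1→3)   ← first repeat (3 seen earlier)

The earliest repeat is at step j = 4: N is in 3, which it already visited at step i = 1.
With |Q| = 4, pigeonhole forces a state repeat no later than step 4; the substring read between the first and second visits to that state can be pumped.

3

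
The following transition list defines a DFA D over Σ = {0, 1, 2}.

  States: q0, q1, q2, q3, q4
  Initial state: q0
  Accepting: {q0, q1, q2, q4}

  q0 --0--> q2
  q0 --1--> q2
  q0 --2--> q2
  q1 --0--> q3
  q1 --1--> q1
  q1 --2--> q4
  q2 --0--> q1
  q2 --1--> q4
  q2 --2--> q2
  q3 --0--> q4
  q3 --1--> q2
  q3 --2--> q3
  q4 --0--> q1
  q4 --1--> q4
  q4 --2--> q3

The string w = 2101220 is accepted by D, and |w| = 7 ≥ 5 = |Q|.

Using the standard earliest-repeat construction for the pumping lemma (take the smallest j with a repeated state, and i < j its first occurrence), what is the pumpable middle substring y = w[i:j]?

1

Run of D on w = 2 1 0 1 2 2 0:
  step 0: q0  (start)
  step 1: q2  (read 2: q0→q2)
  step 2: q4  (read 1: q2→q4)
  step 3: q1  (read 0: q4→q1)
  step 4: q1  (read 1: q1→q1)   ← first repeat (q1 seen earlier)
  step 5: q4  (read 2: q1→q4)
  step 6: q3  (read 2: q4→q3)
  step 7: q4  (read 0: q3→q4)

So i = 3, j = 4, giving x = w[0:3] = 210, y = w[3:4] = 1, z = w[4:7] = 220.
Check: |xy| = 4 ≤ 5 and |y| = 1 ≥ 1. Reading y takes D from q1 back to q1, so every xyⁱz is accepted.
Pumping length from the standard proof: p = 5 (the number of states). The repeated state found above gives |xy| = j ≤ 5 and |y| = j − i ≥ 1.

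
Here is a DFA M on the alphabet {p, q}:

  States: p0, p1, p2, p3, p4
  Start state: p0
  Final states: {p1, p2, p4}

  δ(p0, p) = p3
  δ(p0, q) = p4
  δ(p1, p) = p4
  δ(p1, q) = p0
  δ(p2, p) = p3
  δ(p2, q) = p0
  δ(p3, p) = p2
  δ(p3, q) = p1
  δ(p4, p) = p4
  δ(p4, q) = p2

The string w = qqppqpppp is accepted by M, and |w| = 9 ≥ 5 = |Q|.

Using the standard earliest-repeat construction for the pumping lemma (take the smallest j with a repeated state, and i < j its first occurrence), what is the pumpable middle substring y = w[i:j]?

Run of M on w = q q p p q p p p p:
  step 0: p0  (start)
  step 1: p4  (read q: p0→p4)
  step 2: p2  (read q: p4→p2)
  step 3: p3  (read p: p2→p3)
  step 4: p2  (read p: p3→p2)   ← first repeat (p2 seen earlier)
  step 5: p0  (read q: p2→p0)
  step 6: p3  (read p: p0→p3)
  step 7: p2  (read p: p3→p2)
  step 8: p3  (read p: p2→p3)
  step 9: p2  (read p: p3→p2)

So i = 2, j = 4, giving x = w[0:2] = qq, y = w[2:4] = pp, z = w[4:9] = qpppp.
Check: |xy| = 4 ≤ 5 and |y| = 2 ≥ 1. Reading y takes M from p2 back to p2, so every xyⁱz is accepted.

pp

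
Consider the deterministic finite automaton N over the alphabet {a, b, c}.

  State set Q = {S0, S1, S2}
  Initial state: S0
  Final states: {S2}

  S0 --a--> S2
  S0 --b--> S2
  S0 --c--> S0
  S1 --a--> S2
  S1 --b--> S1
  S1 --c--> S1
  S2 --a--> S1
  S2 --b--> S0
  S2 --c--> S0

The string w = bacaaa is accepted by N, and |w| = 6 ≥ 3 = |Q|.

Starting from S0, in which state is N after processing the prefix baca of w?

Run of N on the first 4 characters of w = b a c a:
  step 0: S0  (start)
  step 1: S2  (read b: S0→S2)
  step 2: S1  (read a: S2→S1)
  step 3: S1  (read c: S1→S1)
  step 4: S2  (read a: S1→S2)

After reading 4 characters, N is in state S2.

S2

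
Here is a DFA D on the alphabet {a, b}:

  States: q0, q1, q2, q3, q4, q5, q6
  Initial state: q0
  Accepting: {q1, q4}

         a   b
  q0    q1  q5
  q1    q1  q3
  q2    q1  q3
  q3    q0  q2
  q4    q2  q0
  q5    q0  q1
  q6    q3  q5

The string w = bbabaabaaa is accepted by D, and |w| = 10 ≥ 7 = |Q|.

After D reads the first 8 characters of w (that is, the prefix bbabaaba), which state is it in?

Run of D on the first 8 characters of w = b b a b a a b a:
  step 0: q0  (start)
  step 1: q5  (read b: q0→q5)
  step 2: q1  (read b: q5→q1)
  step 3: q1  (read a: q1→q1)
  step 4: q3  (read b: q1→q3)
  step 5: q0  (read a: q3→q0)
  step 6: q1  (read a: q0→q1)
  step 7: q3  (read b: q1→q3)
  step 8: q0  (read a: q3→q0)

After reading 8 characters, D is in state q0.
(This kind of state-tracing is the core of the pumping-lemma construction: with 7 states, pigeonhole forces a repeat within the first 7 steps.)

q0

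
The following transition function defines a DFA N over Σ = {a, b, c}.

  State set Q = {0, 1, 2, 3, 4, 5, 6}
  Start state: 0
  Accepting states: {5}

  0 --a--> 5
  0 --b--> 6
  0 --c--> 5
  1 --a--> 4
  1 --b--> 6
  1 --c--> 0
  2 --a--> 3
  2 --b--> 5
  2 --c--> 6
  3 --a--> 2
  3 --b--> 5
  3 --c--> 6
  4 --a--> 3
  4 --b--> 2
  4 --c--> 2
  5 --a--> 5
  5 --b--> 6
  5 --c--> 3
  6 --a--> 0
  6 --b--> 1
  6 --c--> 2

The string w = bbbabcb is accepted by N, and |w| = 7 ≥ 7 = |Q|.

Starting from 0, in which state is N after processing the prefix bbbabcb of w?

5

State sequence: 0 -b-> 6 -b-> 1 -b-> 6 -a-> 0 -b-> 6 -c-> 2 -b-> 5

After reading 7 characters, N is in state 5.
(This kind of state-tracing is the core of the pumping-lemma construction: with 7 states, pigeonhole forces a repeat within the first 7 steps.)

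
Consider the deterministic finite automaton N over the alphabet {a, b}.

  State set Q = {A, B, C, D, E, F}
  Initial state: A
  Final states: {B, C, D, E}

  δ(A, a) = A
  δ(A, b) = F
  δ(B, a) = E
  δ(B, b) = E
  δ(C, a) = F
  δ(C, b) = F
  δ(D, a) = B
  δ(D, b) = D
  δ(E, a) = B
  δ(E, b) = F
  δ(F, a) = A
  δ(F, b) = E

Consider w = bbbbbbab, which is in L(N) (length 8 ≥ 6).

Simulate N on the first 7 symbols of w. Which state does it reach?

B

Run of N on the first 7 characters of w = b b b b b b a:
  step 0: A  (start)
  step 1: F  (read b: A→F)
  step 2: E  (read b: F→E)
  step 3: F  (read b: E→F)
  step 4: E  (read b: F→E)
  step 5: F  (read b: E→F)
  step 6: E  (read b: F→E)
  step 7: B  (read a: E→B)

After reading 7 characters, N is in state B.
(This kind of state-tracing is the core of the pumping-lemma construction: with 6 states, pigeonhole forces a repeat within the first 6 steps.)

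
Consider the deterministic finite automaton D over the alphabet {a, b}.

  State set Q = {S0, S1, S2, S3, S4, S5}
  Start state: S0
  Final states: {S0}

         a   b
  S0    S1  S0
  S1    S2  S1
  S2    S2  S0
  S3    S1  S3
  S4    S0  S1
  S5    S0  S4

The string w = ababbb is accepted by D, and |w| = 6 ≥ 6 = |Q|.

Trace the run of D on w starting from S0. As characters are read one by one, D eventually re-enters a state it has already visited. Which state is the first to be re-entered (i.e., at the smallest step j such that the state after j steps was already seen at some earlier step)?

S1

State sequence: S0 -a-> S1 -b-> S1 -a-> S2 -b-> S0 -b-> S0 -b-> S0
First repeat at step 2: S1 was already visited.

The earliest repeat is at step j = 2: D is in S1, which it already visited at step i = 1.
Pumping length from the standard proof: p = 6 (the number of states). The repeated state found above gives |xy| = j ≤ 6 and |y| = j − i ≥ 1.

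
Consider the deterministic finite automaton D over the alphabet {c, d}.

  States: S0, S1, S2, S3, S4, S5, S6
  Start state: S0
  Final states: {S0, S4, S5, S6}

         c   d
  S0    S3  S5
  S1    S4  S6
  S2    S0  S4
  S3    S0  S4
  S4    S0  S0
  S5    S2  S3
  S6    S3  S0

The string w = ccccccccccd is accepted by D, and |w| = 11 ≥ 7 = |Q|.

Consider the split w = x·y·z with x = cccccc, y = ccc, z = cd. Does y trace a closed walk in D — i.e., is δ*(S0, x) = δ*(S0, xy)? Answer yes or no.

no

Run of D on the first 9 characters of w = c c c c c c c c c:
  step 0: S0  (start)
  step 1: S3  (read c: S0→S3)
  step 2: S0  (read c: S3→S0)
  step 3: S3  (read c: S0→S3)
  step 4: S0  (read c: S3→S0)
  step 5: S3  (read c: S0→S3)
  step 6: S0  (read c: S3→S0)
  step 7: S3  (read c: S0→S3)
  step 8: S0  (read c: S3→S0)
  step 9: S3  (read c: S0→S3)

After x (step 6): S0. After xy (step 9): S3.
They differ (S0 ≠ S3), so y is not a cycle from the state after x; this split is not the one the pumping-lemma construction produces, and pumping y need not keep the string in L(D).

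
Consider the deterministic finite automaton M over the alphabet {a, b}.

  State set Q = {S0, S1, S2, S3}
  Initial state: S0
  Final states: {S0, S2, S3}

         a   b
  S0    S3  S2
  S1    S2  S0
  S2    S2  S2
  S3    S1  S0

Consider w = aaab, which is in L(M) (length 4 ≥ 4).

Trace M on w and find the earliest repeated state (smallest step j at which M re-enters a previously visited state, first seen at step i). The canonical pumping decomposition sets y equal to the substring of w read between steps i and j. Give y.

Run of M on w = a a a b:
  step 0: S0  (start)
  step 1: S3  (read a: S0→S3)
  step 2: S1  (read a: S3→S1)
  step 3: S2  (read a: S1→S2)
  step 4: S2  (read b: S2→S2)   ← first repeat (S2 seen earlier)

So i = 3, j = 4, giving x = w[0:3] = aaa, y = w[3:4] = b, z = w[4:4] = ε.
Check: |xy| = 4 ≤ 4 and |y| = 1 ≥ 1. Reading y takes M from S2 back to S2, so every xyⁱz is accepted.
With |Q| = 4, pigeonhole forces a state repeat no later than step 4; the substring read between the first and second visits to that state can be pumped.

b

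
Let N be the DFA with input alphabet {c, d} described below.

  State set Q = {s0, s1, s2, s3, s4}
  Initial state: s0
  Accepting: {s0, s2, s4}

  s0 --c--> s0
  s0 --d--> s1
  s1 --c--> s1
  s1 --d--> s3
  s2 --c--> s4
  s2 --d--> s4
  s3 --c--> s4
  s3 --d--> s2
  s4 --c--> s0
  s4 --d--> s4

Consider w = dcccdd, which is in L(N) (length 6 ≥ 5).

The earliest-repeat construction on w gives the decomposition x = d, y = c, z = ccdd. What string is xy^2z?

dccccdd

xy^2z = d·c·c·ccdd = dccccdd.
Reading y = c takes N from s1 back to s1, so after x·y·y the machine is still in s1, and z then leads to the accepting state s2. Hence dccccdd ∈ L(N).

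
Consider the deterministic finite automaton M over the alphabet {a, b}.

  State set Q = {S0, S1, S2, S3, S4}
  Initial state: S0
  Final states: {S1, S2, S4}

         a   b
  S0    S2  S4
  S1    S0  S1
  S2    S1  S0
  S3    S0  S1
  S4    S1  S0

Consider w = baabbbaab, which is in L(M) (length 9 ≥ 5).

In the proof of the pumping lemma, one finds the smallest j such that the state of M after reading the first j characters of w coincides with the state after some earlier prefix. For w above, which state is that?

S0

State sequence: S0 -b-> S4 -a-> S1 -a-> S0 -b-> S4 -b-> S0 -b-> S4 -a-> S1 -a-> S0 -b-> S4
First repeat at step 3: S0 was already visited.

The earliest repeat is at step j = 3: M is in S0, which it already visited at step i = 0.
The DFA has 5 states, so the proof of the pumping lemma guarantees a repeated state among the first 5+1 visited; the segment between the two visits is the pumpable y.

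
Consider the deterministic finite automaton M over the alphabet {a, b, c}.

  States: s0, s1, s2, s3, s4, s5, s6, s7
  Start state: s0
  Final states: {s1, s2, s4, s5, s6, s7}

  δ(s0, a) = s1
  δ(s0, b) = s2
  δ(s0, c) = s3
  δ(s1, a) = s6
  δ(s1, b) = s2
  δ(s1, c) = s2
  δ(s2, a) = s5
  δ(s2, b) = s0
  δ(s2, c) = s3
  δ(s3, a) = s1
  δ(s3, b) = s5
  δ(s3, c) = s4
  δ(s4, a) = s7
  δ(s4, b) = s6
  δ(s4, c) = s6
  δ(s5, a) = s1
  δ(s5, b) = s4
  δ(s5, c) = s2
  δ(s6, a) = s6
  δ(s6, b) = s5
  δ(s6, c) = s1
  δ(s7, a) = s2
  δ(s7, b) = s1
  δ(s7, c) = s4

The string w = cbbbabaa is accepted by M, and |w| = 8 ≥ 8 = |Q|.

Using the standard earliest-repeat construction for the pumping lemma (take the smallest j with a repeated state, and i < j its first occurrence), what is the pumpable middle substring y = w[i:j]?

a

Run of M on w = c b b b a b a a:
  step 0: s0  (start)
  step 1: s3  (read c: s0→s3)
  step 2: s5  (read b: s3→s5)
  step 3: s4  (read b: s5→s4)
  step 4: s6  (read b: s4→s6)
  step 5: s6  (read a: s6→s6)   ← first repeat (s6 seen earlier)
  step 6: s5  (read b: s6→s5)
  step 7: s1  (read a: s5→s1)
  step 8: s6  (read a: s1→s6)

So i = 4, j = 5, giving x = w[0:4] = cbbb, y = w[4:5] = a, z = w[5:8] = baa.
Check: |xy| = 5 ≤ 8 and |y| = 1 ≥ 1. Reading y takes M from s6 back to s6, so every xyⁱz is accepted.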